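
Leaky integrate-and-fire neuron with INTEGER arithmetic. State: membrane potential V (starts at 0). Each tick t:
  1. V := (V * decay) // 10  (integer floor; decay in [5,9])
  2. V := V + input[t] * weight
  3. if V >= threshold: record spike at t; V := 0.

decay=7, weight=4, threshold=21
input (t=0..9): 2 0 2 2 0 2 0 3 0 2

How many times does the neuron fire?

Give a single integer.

Answer: 0

Derivation:
t=0: input=2 -> V=8
t=1: input=0 -> V=5
t=2: input=2 -> V=11
t=3: input=2 -> V=15
t=4: input=0 -> V=10
t=5: input=2 -> V=15
t=6: input=0 -> V=10
t=7: input=3 -> V=19
t=8: input=0 -> V=13
t=9: input=2 -> V=17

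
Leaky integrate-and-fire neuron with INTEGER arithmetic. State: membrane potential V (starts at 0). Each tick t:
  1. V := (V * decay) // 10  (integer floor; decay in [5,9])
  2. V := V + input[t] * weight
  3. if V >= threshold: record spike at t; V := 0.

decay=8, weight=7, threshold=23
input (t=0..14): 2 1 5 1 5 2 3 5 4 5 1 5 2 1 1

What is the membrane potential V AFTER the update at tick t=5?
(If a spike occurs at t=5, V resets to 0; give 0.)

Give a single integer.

Answer: 14

Derivation:
t=0: input=2 -> V=14
t=1: input=1 -> V=18
t=2: input=5 -> V=0 FIRE
t=3: input=1 -> V=7
t=4: input=5 -> V=0 FIRE
t=5: input=2 -> V=14
t=6: input=3 -> V=0 FIRE
t=7: input=5 -> V=0 FIRE
t=8: input=4 -> V=0 FIRE
t=9: input=5 -> V=0 FIRE
t=10: input=1 -> V=7
t=11: input=5 -> V=0 FIRE
t=12: input=2 -> V=14
t=13: input=1 -> V=18
t=14: input=1 -> V=21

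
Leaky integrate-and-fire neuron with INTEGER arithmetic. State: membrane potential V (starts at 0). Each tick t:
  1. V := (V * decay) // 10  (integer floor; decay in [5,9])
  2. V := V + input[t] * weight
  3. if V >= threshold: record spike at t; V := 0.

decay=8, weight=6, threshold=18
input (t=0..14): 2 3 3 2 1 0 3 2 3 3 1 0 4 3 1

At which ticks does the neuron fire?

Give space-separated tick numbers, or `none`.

t=0: input=2 -> V=12
t=1: input=3 -> V=0 FIRE
t=2: input=3 -> V=0 FIRE
t=3: input=2 -> V=12
t=4: input=1 -> V=15
t=5: input=0 -> V=12
t=6: input=3 -> V=0 FIRE
t=7: input=2 -> V=12
t=8: input=3 -> V=0 FIRE
t=9: input=3 -> V=0 FIRE
t=10: input=1 -> V=6
t=11: input=0 -> V=4
t=12: input=4 -> V=0 FIRE
t=13: input=3 -> V=0 FIRE
t=14: input=1 -> V=6

Answer: 1 2 6 8 9 12 13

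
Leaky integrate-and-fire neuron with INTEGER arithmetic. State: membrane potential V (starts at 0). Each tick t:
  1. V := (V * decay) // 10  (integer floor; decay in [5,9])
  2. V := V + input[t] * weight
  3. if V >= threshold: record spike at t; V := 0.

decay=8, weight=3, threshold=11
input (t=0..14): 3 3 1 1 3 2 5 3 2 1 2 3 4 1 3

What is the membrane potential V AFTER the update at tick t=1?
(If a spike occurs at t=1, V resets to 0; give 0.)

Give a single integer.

t=0: input=3 -> V=9
t=1: input=3 -> V=0 FIRE
t=2: input=1 -> V=3
t=3: input=1 -> V=5
t=4: input=3 -> V=0 FIRE
t=5: input=2 -> V=6
t=6: input=5 -> V=0 FIRE
t=7: input=3 -> V=9
t=8: input=2 -> V=0 FIRE
t=9: input=1 -> V=3
t=10: input=2 -> V=8
t=11: input=3 -> V=0 FIRE
t=12: input=4 -> V=0 FIRE
t=13: input=1 -> V=3
t=14: input=3 -> V=0 FIRE

Answer: 0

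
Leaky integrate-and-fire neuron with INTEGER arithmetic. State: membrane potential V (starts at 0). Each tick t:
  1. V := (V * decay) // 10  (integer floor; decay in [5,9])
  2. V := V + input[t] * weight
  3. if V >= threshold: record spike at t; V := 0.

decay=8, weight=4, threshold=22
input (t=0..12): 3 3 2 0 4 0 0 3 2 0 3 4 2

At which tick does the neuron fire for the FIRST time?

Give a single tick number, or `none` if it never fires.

Answer: 2

Derivation:
t=0: input=3 -> V=12
t=1: input=3 -> V=21
t=2: input=2 -> V=0 FIRE
t=3: input=0 -> V=0
t=4: input=4 -> V=16
t=5: input=0 -> V=12
t=6: input=0 -> V=9
t=7: input=3 -> V=19
t=8: input=2 -> V=0 FIRE
t=9: input=0 -> V=0
t=10: input=3 -> V=12
t=11: input=4 -> V=0 FIRE
t=12: input=2 -> V=8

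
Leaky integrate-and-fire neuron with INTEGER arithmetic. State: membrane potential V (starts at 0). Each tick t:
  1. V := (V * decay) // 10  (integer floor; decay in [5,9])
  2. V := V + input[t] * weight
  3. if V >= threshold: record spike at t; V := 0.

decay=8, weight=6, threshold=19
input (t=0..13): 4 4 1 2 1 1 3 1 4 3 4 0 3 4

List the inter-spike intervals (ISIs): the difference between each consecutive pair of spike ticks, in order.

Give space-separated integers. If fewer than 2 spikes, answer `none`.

t=0: input=4 -> V=0 FIRE
t=1: input=4 -> V=0 FIRE
t=2: input=1 -> V=6
t=3: input=2 -> V=16
t=4: input=1 -> V=18
t=5: input=1 -> V=0 FIRE
t=6: input=3 -> V=18
t=7: input=1 -> V=0 FIRE
t=8: input=4 -> V=0 FIRE
t=9: input=3 -> V=18
t=10: input=4 -> V=0 FIRE
t=11: input=0 -> V=0
t=12: input=3 -> V=18
t=13: input=4 -> V=0 FIRE

Answer: 1 4 2 1 2 3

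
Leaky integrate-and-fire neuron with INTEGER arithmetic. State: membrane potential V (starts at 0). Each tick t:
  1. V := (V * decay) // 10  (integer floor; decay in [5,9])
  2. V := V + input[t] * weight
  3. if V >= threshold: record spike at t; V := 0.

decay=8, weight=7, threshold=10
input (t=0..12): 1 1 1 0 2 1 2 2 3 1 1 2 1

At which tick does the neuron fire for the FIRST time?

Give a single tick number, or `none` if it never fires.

Answer: 1

Derivation:
t=0: input=1 -> V=7
t=1: input=1 -> V=0 FIRE
t=2: input=1 -> V=7
t=3: input=0 -> V=5
t=4: input=2 -> V=0 FIRE
t=5: input=1 -> V=7
t=6: input=2 -> V=0 FIRE
t=7: input=2 -> V=0 FIRE
t=8: input=3 -> V=0 FIRE
t=9: input=1 -> V=7
t=10: input=1 -> V=0 FIRE
t=11: input=2 -> V=0 FIRE
t=12: input=1 -> V=7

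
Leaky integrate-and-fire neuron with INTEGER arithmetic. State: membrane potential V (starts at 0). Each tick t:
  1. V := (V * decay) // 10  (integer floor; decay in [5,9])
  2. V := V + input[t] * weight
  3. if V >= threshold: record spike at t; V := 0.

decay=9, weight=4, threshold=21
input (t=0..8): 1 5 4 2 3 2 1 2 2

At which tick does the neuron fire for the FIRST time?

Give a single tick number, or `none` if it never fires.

Answer: 1

Derivation:
t=0: input=1 -> V=4
t=1: input=5 -> V=0 FIRE
t=2: input=4 -> V=16
t=3: input=2 -> V=0 FIRE
t=4: input=3 -> V=12
t=5: input=2 -> V=18
t=6: input=1 -> V=20
t=7: input=2 -> V=0 FIRE
t=8: input=2 -> V=8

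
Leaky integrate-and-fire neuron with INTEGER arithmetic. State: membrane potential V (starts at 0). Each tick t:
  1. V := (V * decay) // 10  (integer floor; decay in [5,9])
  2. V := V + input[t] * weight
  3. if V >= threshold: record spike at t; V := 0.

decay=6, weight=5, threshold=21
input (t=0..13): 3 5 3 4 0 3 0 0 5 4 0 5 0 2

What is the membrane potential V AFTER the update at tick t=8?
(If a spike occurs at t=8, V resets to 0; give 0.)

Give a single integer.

t=0: input=3 -> V=15
t=1: input=5 -> V=0 FIRE
t=2: input=3 -> V=15
t=3: input=4 -> V=0 FIRE
t=4: input=0 -> V=0
t=5: input=3 -> V=15
t=6: input=0 -> V=9
t=7: input=0 -> V=5
t=8: input=5 -> V=0 FIRE
t=9: input=4 -> V=20
t=10: input=0 -> V=12
t=11: input=5 -> V=0 FIRE
t=12: input=0 -> V=0
t=13: input=2 -> V=10

Answer: 0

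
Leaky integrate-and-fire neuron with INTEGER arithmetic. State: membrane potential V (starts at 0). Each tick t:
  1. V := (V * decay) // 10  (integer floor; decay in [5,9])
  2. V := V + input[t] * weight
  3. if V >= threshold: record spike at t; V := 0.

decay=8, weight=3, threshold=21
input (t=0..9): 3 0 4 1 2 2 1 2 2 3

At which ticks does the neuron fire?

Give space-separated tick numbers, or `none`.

t=0: input=3 -> V=9
t=1: input=0 -> V=7
t=2: input=4 -> V=17
t=3: input=1 -> V=16
t=4: input=2 -> V=18
t=5: input=2 -> V=20
t=6: input=1 -> V=19
t=7: input=2 -> V=0 FIRE
t=8: input=2 -> V=6
t=9: input=3 -> V=13

Answer: 7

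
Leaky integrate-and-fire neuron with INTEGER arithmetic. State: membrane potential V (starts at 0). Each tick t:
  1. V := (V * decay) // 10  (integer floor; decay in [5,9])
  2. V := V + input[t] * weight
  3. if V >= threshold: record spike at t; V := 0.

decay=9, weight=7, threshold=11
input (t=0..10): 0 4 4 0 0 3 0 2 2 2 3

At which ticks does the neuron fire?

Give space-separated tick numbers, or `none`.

t=0: input=0 -> V=0
t=1: input=4 -> V=0 FIRE
t=2: input=4 -> V=0 FIRE
t=3: input=0 -> V=0
t=4: input=0 -> V=0
t=5: input=3 -> V=0 FIRE
t=6: input=0 -> V=0
t=7: input=2 -> V=0 FIRE
t=8: input=2 -> V=0 FIRE
t=9: input=2 -> V=0 FIRE
t=10: input=3 -> V=0 FIRE

Answer: 1 2 5 7 8 9 10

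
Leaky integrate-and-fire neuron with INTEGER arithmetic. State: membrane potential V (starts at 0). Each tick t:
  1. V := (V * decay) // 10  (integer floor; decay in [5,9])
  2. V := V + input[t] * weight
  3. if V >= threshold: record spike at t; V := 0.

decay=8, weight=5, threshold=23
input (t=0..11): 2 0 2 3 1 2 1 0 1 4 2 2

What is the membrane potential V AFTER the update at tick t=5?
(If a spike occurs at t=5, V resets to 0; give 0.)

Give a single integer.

t=0: input=2 -> V=10
t=1: input=0 -> V=8
t=2: input=2 -> V=16
t=3: input=3 -> V=0 FIRE
t=4: input=1 -> V=5
t=5: input=2 -> V=14
t=6: input=1 -> V=16
t=7: input=0 -> V=12
t=8: input=1 -> V=14
t=9: input=4 -> V=0 FIRE
t=10: input=2 -> V=10
t=11: input=2 -> V=18

Answer: 14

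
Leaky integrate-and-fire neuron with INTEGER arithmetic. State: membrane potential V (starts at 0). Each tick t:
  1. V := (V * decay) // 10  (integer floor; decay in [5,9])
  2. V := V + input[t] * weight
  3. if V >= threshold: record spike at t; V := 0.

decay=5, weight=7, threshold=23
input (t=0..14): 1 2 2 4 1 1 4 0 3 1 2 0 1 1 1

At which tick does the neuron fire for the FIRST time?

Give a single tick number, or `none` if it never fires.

t=0: input=1 -> V=7
t=1: input=2 -> V=17
t=2: input=2 -> V=22
t=3: input=4 -> V=0 FIRE
t=4: input=1 -> V=7
t=5: input=1 -> V=10
t=6: input=4 -> V=0 FIRE
t=7: input=0 -> V=0
t=8: input=3 -> V=21
t=9: input=1 -> V=17
t=10: input=2 -> V=22
t=11: input=0 -> V=11
t=12: input=1 -> V=12
t=13: input=1 -> V=13
t=14: input=1 -> V=13

Answer: 3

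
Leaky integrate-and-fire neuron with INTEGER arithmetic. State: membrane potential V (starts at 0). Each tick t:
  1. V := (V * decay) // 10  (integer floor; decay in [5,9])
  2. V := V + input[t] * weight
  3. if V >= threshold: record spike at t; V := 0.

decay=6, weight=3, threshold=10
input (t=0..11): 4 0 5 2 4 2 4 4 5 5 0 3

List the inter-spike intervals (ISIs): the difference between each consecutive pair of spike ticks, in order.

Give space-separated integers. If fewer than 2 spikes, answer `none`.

Answer: 2 2 2 1 1 1

Derivation:
t=0: input=4 -> V=0 FIRE
t=1: input=0 -> V=0
t=2: input=5 -> V=0 FIRE
t=3: input=2 -> V=6
t=4: input=4 -> V=0 FIRE
t=5: input=2 -> V=6
t=6: input=4 -> V=0 FIRE
t=7: input=4 -> V=0 FIRE
t=8: input=5 -> V=0 FIRE
t=9: input=5 -> V=0 FIRE
t=10: input=0 -> V=0
t=11: input=3 -> V=9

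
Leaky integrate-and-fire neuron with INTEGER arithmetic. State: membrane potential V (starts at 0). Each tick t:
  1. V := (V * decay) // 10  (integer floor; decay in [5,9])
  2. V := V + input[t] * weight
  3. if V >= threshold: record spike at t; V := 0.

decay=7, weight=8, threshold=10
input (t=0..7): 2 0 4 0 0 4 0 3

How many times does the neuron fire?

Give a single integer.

t=0: input=2 -> V=0 FIRE
t=1: input=0 -> V=0
t=2: input=4 -> V=0 FIRE
t=3: input=0 -> V=0
t=4: input=0 -> V=0
t=5: input=4 -> V=0 FIRE
t=6: input=0 -> V=0
t=7: input=3 -> V=0 FIRE

Answer: 4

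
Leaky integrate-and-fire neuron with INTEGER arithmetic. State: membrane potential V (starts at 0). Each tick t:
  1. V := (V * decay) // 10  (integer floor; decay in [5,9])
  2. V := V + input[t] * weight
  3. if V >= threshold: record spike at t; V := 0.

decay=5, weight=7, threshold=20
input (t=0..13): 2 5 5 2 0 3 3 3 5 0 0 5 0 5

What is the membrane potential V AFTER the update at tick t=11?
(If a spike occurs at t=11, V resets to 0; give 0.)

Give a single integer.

Answer: 0

Derivation:
t=0: input=2 -> V=14
t=1: input=5 -> V=0 FIRE
t=2: input=5 -> V=0 FIRE
t=3: input=2 -> V=14
t=4: input=0 -> V=7
t=5: input=3 -> V=0 FIRE
t=6: input=3 -> V=0 FIRE
t=7: input=3 -> V=0 FIRE
t=8: input=5 -> V=0 FIRE
t=9: input=0 -> V=0
t=10: input=0 -> V=0
t=11: input=5 -> V=0 FIRE
t=12: input=0 -> V=0
t=13: input=5 -> V=0 FIRE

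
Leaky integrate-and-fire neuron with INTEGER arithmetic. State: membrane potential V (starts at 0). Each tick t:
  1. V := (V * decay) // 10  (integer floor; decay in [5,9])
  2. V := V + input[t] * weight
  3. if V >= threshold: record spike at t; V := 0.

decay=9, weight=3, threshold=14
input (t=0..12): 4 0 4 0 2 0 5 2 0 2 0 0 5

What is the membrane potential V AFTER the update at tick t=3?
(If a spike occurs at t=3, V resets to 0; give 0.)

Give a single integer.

t=0: input=4 -> V=12
t=1: input=0 -> V=10
t=2: input=4 -> V=0 FIRE
t=3: input=0 -> V=0
t=4: input=2 -> V=6
t=5: input=0 -> V=5
t=6: input=5 -> V=0 FIRE
t=7: input=2 -> V=6
t=8: input=0 -> V=5
t=9: input=2 -> V=10
t=10: input=0 -> V=9
t=11: input=0 -> V=8
t=12: input=5 -> V=0 FIRE

Answer: 0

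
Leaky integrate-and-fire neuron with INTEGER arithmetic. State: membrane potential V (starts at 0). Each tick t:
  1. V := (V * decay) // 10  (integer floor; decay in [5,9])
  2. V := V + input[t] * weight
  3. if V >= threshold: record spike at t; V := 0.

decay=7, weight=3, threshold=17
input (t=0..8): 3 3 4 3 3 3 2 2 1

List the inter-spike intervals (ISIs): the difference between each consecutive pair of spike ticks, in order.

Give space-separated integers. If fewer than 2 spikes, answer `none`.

t=0: input=3 -> V=9
t=1: input=3 -> V=15
t=2: input=4 -> V=0 FIRE
t=3: input=3 -> V=9
t=4: input=3 -> V=15
t=5: input=3 -> V=0 FIRE
t=6: input=2 -> V=6
t=7: input=2 -> V=10
t=8: input=1 -> V=10

Answer: 3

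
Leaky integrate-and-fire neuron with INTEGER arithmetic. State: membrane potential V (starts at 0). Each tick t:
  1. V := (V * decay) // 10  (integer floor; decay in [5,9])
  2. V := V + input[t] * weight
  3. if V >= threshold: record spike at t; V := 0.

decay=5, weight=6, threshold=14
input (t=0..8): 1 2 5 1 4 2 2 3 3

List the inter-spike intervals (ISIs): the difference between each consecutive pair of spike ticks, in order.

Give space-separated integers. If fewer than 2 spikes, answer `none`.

Answer: 1 2 2 1 1

Derivation:
t=0: input=1 -> V=6
t=1: input=2 -> V=0 FIRE
t=2: input=5 -> V=0 FIRE
t=3: input=1 -> V=6
t=4: input=4 -> V=0 FIRE
t=5: input=2 -> V=12
t=6: input=2 -> V=0 FIRE
t=7: input=3 -> V=0 FIRE
t=8: input=3 -> V=0 FIRE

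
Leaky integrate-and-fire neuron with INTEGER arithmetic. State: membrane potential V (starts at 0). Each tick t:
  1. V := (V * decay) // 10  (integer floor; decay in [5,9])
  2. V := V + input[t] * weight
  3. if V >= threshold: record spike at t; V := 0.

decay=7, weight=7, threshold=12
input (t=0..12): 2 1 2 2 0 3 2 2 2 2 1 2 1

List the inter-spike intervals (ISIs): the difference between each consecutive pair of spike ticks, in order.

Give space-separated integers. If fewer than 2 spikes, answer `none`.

t=0: input=2 -> V=0 FIRE
t=1: input=1 -> V=7
t=2: input=2 -> V=0 FIRE
t=3: input=2 -> V=0 FIRE
t=4: input=0 -> V=0
t=5: input=3 -> V=0 FIRE
t=6: input=2 -> V=0 FIRE
t=7: input=2 -> V=0 FIRE
t=8: input=2 -> V=0 FIRE
t=9: input=2 -> V=0 FIRE
t=10: input=1 -> V=7
t=11: input=2 -> V=0 FIRE
t=12: input=1 -> V=7

Answer: 2 1 2 1 1 1 1 2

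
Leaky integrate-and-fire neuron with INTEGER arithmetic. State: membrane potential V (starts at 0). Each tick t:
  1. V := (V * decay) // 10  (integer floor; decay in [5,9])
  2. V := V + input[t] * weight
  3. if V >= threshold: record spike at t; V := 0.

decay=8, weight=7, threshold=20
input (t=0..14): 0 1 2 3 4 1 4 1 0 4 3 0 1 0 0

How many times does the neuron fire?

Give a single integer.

t=0: input=0 -> V=0
t=1: input=1 -> V=7
t=2: input=2 -> V=19
t=3: input=3 -> V=0 FIRE
t=4: input=4 -> V=0 FIRE
t=5: input=1 -> V=7
t=6: input=4 -> V=0 FIRE
t=7: input=1 -> V=7
t=8: input=0 -> V=5
t=9: input=4 -> V=0 FIRE
t=10: input=3 -> V=0 FIRE
t=11: input=0 -> V=0
t=12: input=1 -> V=7
t=13: input=0 -> V=5
t=14: input=0 -> V=4

Answer: 5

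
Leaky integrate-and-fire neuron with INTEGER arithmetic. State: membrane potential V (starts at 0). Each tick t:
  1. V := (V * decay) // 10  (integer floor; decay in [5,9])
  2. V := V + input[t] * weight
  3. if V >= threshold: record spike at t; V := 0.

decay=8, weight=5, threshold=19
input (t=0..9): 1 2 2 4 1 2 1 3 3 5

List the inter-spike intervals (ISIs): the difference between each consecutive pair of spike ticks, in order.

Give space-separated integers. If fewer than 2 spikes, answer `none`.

t=0: input=1 -> V=5
t=1: input=2 -> V=14
t=2: input=2 -> V=0 FIRE
t=3: input=4 -> V=0 FIRE
t=4: input=1 -> V=5
t=5: input=2 -> V=14
t=6: input=1 -> V=16
t=7: input=3 -> V=0 FIRE
t=8: input=3 -> V=15
t=9: input=5 -> V=0 FIRE

Answer: 1 4 2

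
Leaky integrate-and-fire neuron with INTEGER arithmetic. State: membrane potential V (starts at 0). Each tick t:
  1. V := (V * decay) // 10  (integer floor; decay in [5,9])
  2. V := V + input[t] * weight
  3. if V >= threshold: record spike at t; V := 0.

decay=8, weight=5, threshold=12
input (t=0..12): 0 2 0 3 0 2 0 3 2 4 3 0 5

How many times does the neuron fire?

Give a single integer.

Answer: 5

Derivation:
t=0: input=0 -> V=0
t=1: input=2 -> V=10
t=2: input=0 -> V=8
t=3: input=3 -> V=0 FIRE
t=4: input=0 -> V=0
t=5: input=2 -> V=10
t=6: input=0 -> V=8
t=7: input=3 -> V=0 FIRE
t=8: input=2 -> V=10
t=9: input=4 -> V=0 FIRE
t=10: input=3 -> V=0 FIRE
t=11: input=0 -> V=0
t=12: input=5 -> V=0 FIRE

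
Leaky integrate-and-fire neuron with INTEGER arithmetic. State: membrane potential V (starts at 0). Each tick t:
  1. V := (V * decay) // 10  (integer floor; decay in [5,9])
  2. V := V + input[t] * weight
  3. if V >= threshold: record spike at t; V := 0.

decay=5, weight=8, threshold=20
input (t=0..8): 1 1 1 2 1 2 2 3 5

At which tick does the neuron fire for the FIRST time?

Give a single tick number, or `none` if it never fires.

t=0: input=1 -> V=8
t=1: input=1 -> V=12
t=2: input=1 -> V=14
t=3: input=2 -> V=0 FIRE
t=4: input=1 -> V=8
t=5: input=2 -> V=0 FIRE
t=6: input=2 -> V=16
t=7: input=3 -> V=0 FIRE
t=8: input=5 -> V=0 FIRE

Answer: 3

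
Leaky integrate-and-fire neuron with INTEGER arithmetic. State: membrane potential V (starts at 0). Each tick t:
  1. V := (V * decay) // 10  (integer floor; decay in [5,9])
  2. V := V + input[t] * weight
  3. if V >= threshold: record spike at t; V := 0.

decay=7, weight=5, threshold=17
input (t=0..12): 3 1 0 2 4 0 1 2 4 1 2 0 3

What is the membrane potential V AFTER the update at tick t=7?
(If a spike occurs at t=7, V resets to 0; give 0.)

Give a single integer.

Answer: 13

Derivation:
t=0: input=3 -> V=15
t=1: input=1 -> V=15
t=2: input=0 -> V=10
t=3: input=2 -> V=0 FIRE
t=4: input=4 -> V=0 FIRE
t=5: input=0 -> V=0
t=6: input=1 -> V=5
t=7: input=2 -> V=13
t=8: input=4 -> V=0 FIRE
t=9: input=1 -> V=5
t=10: input=2 -> V=13
t=11: input=0 -> V=9
t=12: input=3 -> V=0 FIRE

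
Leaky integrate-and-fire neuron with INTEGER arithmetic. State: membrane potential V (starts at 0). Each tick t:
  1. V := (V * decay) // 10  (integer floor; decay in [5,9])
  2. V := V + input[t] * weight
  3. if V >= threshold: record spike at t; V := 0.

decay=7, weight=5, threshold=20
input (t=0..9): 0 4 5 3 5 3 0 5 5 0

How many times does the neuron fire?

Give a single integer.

t=0: input=0 -> V=0
t=1: input=4 -> V=0 FIRE
t=2: input=5 -> V=0 FIRE
t=3: input=3 -> V=15
t=4: input=5 -> V=0 FIRE
t=5: input=3 -> V=15
t=6: input=0 -> V=10
t=7: input=5 -> V=0 FIRE
t=8: input=5 -> V=0 FIRE
t=9: input=0 -> V=0

Answer: 5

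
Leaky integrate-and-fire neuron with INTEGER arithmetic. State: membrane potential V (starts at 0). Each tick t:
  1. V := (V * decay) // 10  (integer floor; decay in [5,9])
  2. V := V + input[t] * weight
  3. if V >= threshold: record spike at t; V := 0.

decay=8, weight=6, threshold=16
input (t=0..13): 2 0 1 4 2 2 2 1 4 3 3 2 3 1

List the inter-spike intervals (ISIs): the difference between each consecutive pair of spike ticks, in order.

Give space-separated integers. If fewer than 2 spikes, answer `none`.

Answer: 2 3 1 1 2

Derivation:
t=0: input=2 -> V=12
t=1: input=0 -> V=9
t=2: input=1 -> V=13
t=3: input=4 -> V=0 FIRE
t=4: input=2 -> V=12
t=5: input=2 -> V=0 FIRE
t=6: input=2 -> V=12
t=7: input=1 -> V=15
t=8: input=4 -> V=0 FIRE
t=9: input=3 -> V=0 FIRE
t=10: input=3 -> V=0 FIRE
t=11: input=2 -> V=12
t=12: input=3 -> V=0 FIRE
t=13: input=1 -> V=6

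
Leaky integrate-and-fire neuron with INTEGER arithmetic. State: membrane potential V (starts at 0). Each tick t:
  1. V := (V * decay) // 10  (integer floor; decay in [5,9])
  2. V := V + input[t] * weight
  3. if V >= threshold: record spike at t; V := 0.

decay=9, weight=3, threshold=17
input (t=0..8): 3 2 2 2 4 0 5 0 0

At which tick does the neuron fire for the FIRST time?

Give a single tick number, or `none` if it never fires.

t=0: input=3 -> V=9
t=1: input=2 -> V=14
t=2: input=2 -> V=0 FIRE
t=3: input=2 -> V=6
t=4: input=4 -> V=0 FIRE
t=5: input=0 -> V=0
t=6: input=5 -> V=15
t=7: input=0 -> V=13
t=8: input=0 -> V=11

Answer: 2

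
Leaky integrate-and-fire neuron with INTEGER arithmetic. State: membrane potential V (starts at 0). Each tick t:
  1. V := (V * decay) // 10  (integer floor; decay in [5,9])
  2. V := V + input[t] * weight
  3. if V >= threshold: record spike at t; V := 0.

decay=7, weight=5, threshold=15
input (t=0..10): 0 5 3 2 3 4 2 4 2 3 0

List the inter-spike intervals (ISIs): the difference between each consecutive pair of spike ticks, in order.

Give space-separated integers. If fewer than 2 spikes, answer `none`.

t=0: input=0 -> V=0
t=1: input=5 -> V=0 FIRE
t=2: input=3 -> V=0 FIRE
t=3: input=2 -> V=10
t=4: input=3 -> V=0 FIRE
t=5: input=4 -> V=0 FIRE
t=6: input=2 -> V=10
t=7: input=4 -> V=0 FIRE
t=8: input=2 -> V=10
t=9: input=3 -> V=0 FIRE
t=10: input=0 -> V=0

Answer: 1 2 1 2 2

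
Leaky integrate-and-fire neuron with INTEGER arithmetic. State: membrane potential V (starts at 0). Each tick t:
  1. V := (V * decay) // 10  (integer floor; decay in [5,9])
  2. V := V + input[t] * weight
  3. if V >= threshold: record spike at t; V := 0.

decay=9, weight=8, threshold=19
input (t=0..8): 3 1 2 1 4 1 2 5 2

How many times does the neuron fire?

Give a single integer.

Answer: 5

Derivation:
t=0: input=3 -> V=0 FIRE
t=1: input=1 -> V=8
t=2: input=2 -> V=0 FIRE
t=3: input=1 -> V=8
t=4: input=4 -> V=0 FIRE
t=5: input=1 -> V=8
t=6: input=2 -> V=0 FIRE
t=7: input=5 -> V=0 FIRE
t=8: input=2 -> V=16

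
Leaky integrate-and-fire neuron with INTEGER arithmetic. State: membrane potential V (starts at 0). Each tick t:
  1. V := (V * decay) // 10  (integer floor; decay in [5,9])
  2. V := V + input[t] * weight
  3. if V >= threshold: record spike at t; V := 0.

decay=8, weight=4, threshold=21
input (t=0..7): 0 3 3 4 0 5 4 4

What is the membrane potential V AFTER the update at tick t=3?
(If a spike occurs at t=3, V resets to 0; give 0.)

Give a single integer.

Answer: 16

Derivation:
t=0: input=0 -> V=0
t=1: input=3 -> V=12
t=2: input=3 -> V=0 FIRE
t=3: input=4 -> V=16
t=4: input=0 -> V=12
t=5: input=5 -> V=0 FIRE
t=6: input=4 -> V=16
t=7: input=4 -> V=0 FIRE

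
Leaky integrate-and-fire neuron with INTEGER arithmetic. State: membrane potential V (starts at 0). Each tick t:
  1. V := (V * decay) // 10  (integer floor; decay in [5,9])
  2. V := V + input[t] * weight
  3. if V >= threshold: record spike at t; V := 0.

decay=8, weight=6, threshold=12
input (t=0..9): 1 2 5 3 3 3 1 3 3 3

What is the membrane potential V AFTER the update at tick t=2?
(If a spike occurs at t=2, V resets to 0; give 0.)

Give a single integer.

Answer: 0

Derivation:
t=0: input=1 -> V=6
t=1: input=2 -> V=0 FIRE
t=2: input=5 -> V=0 FIRE
t=3: input=3 -> V=0 FIRE
t=4: input=3 -> V=0 FIRE
t=5: input=3 -> V=0 FIRE
t=6: input=1 -> V=6
t=7: input=3 -> V=0 FIRE
t=8: input=3 -> V=0 FIRE
t=9: input=3 -> V=0 FIRE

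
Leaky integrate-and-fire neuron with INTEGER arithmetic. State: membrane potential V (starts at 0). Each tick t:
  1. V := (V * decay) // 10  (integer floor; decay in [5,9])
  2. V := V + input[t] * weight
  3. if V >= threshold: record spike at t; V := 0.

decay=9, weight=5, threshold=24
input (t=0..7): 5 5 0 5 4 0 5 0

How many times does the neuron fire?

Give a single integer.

Answer: 4

Derivation:
t=0: input=5 -> V=0 FIRE
t=1: input=5 -> V=0 FIRE
t=2: input=0 -> V=0
t=3: input=5 -> V=0 FIRE
t=4: input=4 -> V=20
t=5: input=0 -> V=18
t=6: input=5 -> V=0 FIRE
t=7: input=0 -> V=0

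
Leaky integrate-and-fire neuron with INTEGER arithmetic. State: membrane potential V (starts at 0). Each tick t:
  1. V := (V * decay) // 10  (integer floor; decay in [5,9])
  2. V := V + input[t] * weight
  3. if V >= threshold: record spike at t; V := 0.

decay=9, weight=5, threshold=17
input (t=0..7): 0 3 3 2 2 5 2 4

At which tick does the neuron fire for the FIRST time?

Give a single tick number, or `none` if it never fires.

t=0: input=0 -> V=0
t=1: input=3 -> V=15
t=2: input=3 -> V=0 FIRE
t=3: input=2 -> V=10
t=4: input=2 -> V=0 FIRE
t=5: input=5 -> V=0 FIRE
t=6: input=2 -> V=10
t=7: input=4 -> V=0 FIRE

Answer: 2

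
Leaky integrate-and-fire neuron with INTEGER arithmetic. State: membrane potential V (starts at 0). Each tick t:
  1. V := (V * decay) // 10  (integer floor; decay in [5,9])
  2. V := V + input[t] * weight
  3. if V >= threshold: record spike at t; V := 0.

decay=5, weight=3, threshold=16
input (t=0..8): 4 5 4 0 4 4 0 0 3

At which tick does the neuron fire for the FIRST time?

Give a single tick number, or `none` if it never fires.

t=0: input=4 -> V=12
t=1: input=5 -> V=0 FIRE
t=2: input=4 -> V=12
t=3: input=0 -> V=6
t=4: input=4 -> V=15
t=5: input=4 -> V=0 FIRE
t=6: input=0 -> V=0
t=7: input=0 -> V=0
t=8: input=3 -> V=9

Answer: 1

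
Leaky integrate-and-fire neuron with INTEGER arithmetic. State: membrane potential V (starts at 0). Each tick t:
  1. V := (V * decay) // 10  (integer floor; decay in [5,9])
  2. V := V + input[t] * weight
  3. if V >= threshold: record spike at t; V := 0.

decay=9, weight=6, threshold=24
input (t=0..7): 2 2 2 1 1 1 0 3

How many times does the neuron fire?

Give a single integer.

t=0: input=2 -> V=12
t=1: input=2 -> V=22
t=2: input=2 -> V=0 FIRE
t=3: input=1 -> V=6
t=4: input=1 -> V=11
t=5: input=1 -> V=15
t=6: input=0 -> V=13
t=7: input=3 -> V=0 FIRE

Answer: 2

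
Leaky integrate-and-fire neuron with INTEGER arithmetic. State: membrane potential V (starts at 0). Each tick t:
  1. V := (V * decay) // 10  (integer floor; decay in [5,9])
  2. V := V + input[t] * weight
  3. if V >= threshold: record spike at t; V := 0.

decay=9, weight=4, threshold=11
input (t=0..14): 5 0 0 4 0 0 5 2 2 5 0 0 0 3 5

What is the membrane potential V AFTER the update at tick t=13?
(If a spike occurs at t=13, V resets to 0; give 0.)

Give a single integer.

Answer: 0

Derivation:
t=0: input=5 -> V=0 FIRE
t=1: input=0 -> V=0
t=2: input=0 -> V=0
t=3: input=4 -> V=0 FIRE
t=4: input=0 -> V=0
t=5: input=0 -> V=0
t=6: input=5 -> V=0 FIRE
t=7: input=2 -> V=8
t=8: input=2 -> V=0 FIRE
t=9: input=5 -> V=0 FIRE
t=10: input=0 -> V=0
t=11: input=0 -> V=0
t=12: input=0 -> V=0
t=13: input=3 -> V=0 FIRE
t=14: input=5 -> V=0 FIRE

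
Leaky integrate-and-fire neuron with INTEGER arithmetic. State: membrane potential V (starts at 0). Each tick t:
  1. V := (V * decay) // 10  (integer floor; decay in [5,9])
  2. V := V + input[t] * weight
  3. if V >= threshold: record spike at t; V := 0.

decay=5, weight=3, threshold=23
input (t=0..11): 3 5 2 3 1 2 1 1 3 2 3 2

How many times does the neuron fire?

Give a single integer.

t=0: input=3 -> V=9
t=1: input=5 -> V=19
t=2: input=2 -> V=15
t=3: input=3 -> V=16
t=4: input=1 -> V=11
t=5: input=2 -> V=11
t=6: input=1 -> V=8
t=7: input=1 -> V=7
t=8: input=3 -> V=12
t=9: input=2 -> V=12
t=10: input=3 -> V=15
t=11: input=2 -> V=13

Answer: 0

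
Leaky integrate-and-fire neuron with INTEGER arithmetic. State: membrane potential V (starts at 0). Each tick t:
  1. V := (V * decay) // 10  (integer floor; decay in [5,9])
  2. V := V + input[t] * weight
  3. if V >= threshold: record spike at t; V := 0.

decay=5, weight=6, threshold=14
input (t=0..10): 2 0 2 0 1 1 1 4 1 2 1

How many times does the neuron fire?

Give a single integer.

t=0: input=2 -> V=12
t=1: input=0 -> V=6
t=2: input=2 -> V=0 FIRE
t=3: input=0 -> V=0
t=4: input=1 -> V=6
t=5: input=1 -> V=9
t=6: input=1 -> V=10
t=7: input=4 -> V=0 FIRE
t=8: input=1 -> V=6
t=9: input=2 -> V=0 FIRE
t=10: input=1 -> V=6

Answer: 3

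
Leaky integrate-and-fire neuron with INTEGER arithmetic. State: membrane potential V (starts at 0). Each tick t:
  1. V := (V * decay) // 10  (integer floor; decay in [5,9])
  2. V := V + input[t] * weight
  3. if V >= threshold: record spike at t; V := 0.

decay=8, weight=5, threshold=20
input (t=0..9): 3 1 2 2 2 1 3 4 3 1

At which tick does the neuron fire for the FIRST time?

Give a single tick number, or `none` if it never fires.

Answer: 2

Derivation:
t=0: input=3 -> V=15
t=1: input=1 -> V=17
t=2: input=2 -> V=0 FIRE
t=3: input=2 -> V=10
t=4: input=2 -> V=18
t=5: input=1 -> V=19
t=6: input=3 -> V=0 FIRE
t=7: input=4 -> V=0 FIRE
t=8: input=3 -> V=15
t=9: input=1 -> V=17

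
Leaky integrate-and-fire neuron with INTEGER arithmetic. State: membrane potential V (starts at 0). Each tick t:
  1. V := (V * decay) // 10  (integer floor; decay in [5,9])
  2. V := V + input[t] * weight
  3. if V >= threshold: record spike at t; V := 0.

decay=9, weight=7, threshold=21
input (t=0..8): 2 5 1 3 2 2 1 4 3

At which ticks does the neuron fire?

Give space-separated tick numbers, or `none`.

Answer: 1 3 5 7 8

Derivation:
t=0: input=2 -> V=14
t=1: input=5 -> V=0 FIRE
t=2: input=1 -> V=7
t=3: input=3 -> V=0 FIRE
t=4: input=2 -> V=14
t=5: input=2 -> V=0 FIRE
t=6: input=1 -> V=7
t=7: input=4 -> V=0 FIRE
t=8: input=3 -> V=0 FIRE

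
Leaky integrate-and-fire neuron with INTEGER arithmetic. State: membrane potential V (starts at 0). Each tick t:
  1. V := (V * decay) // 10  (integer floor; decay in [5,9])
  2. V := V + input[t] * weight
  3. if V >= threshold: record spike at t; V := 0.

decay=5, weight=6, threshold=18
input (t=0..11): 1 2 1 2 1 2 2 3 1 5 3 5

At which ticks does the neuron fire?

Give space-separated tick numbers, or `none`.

t=0: input=1 -> V=6
t=1: input=2 -> V=15
t=2: input=1 -> V=13
t=3: input=2 -> V=0 FIRE
t=4: input=1 -> V=6
t=5: input=2 -> V=15
t=6: input=2 -> V=0 FIRE
t=7: input=3 -> V=0 FIRE
t=8: input=1 -> V=6
t=9: input=5 -> V=0 FIRE
t=10: input=3 -> V=0 FIRE
t=11: input=5 -> V=0 FIRE

Answer: 3 6 7 9 10 11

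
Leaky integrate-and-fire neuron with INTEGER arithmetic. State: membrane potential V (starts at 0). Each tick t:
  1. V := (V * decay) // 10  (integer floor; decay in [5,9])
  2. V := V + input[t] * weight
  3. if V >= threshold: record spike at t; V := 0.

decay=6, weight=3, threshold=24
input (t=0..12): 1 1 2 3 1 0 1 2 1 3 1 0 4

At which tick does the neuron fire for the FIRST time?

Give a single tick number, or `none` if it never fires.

Answer: none

Derivation:
t=0: input=1 -> V=3
t=1: input=1 -> V=4
t=2: input=2 -> V=8
t=3: input=3 -> V=13
t=4: input=1 -> V=10
t=5: input=0 -> V=6
t=6: input=1 -> V=6
t=7: input=2 -> V=9
t=8: input=1 -> V=8
t=9: input=3 -> V=13
t=10: input=1 -> V=10
t=11: input=0 -> V=6
t=12: input=4 -> V=15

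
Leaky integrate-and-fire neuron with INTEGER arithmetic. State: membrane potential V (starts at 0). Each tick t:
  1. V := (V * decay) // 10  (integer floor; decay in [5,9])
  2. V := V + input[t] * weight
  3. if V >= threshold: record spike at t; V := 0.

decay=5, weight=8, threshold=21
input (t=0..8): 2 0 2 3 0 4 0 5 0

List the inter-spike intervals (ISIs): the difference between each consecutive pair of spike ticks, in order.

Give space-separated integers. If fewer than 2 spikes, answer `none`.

t=0: input=2 -> V=16
t=1: input=0 -> V=8
t=2: input=2 -> V=20
t=3: input=3 -> V=0 FIRE
t=4: input=0 -> V=0
t=5: input=4 -> V=0 FIRE
t=6: input=0 -> V=0
t=7: input=5 -> V=0 FIRE
t=8: input=0 -> V=0

Answer: 2 2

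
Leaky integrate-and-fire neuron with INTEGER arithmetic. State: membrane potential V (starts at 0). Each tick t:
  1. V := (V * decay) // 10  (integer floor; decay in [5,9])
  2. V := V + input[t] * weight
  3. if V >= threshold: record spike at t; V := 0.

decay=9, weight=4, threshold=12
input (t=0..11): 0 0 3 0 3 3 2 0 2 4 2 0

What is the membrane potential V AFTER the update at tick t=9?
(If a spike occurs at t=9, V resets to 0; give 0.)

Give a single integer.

Answer: 0

Derivation:
t=0: input=0 -> V=0
t=1: input=0 -> V=0
t=2: input=3 -> V=0 FIRE
t=3: input=0 -> V=0
t=4: input=3 -> V=0 FIRE
t=5: input=3 -> V=0 FIRE
t=6: input=2 -> V=8
t=7: input=0 -> V=7
t=8: input=2 -> V=0 FIRE
t=9: input=4 -> V=0 FIRE
t=10: input=2 -> V=8
t=11: input=0 -> V=7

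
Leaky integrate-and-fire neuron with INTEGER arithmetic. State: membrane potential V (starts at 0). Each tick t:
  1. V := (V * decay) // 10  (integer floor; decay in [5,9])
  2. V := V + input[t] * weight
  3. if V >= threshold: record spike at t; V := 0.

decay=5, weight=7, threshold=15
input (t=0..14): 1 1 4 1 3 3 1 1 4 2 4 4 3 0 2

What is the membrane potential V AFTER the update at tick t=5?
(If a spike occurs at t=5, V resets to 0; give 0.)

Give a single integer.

t=0: input=1 -> V=7
t=1: input=1 -> V=10
t=2: input=4 -> V=0 FIRE
t=3: input=1 -> V=7
t=4: input=3 -> V=0 FIRE
t=5: input=3 -> V=0 FIRE
t=6: input=1 -> V=7
t=7: input=1 -> V=10
t=8: input=4 -> V=0 FIRE
t=9: input=2 -> V=14
t=10: input=4 -> V=0 FIRE
t=11: input=4 -> V=0 FIRE
t=12: input=3 -> V=0 FIRE
t=13: input=0 -> V=0
t=14: input=2 -> V=14

Answer: 0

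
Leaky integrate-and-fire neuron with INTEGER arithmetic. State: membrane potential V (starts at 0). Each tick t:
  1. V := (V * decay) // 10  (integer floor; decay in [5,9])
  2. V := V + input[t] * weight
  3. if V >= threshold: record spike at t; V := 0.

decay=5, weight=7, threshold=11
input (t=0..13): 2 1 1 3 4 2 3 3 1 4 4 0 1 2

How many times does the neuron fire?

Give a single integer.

Answer: 9

Derivation:
t=0: input=2 -> V=0 FIRE
t=1: input=1 -> V=7
t=2: input=1 -> V=10
t=3: input=3 -> V=0 FIRE
t=4: input=4 -> V=0 FIRE
t=5: input=2 -> V=0 FIRE
t=6: input=3 -> V=0 FIRE
t=7: input=3 -> V=0 FIRE
t=8: input=1 -> V=7
t=9: input=4 -> V=0 FIRE
t=10: input=4 -> V=0 FIRE
t=11: input=0 -> V=0
t=12: input=1 -> V=7
t=13: input=2 -> V=0 FIRE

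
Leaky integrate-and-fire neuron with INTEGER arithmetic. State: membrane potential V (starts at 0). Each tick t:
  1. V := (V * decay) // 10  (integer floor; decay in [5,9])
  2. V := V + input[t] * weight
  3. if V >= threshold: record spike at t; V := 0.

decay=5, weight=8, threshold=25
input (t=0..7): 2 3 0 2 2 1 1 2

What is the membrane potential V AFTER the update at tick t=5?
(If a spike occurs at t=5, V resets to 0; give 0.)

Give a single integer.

Answer: 20

Derivation:
t=0: input=2 -> V=16
t=1: input=3 -> V=0 FIRE
t=2: input=0 -> V=0
t=3: input=2 -> V=16
t=4: input=2 -> V=24
t=5: input=1 -> V=20
t=6: input=1 -> V=18
t=7: input=2 -> V=0 FIRE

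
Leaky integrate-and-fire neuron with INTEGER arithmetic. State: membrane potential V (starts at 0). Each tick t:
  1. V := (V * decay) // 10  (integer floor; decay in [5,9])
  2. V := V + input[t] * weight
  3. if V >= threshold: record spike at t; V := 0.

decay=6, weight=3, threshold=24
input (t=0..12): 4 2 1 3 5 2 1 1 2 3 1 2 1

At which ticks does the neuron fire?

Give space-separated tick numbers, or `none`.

Answer: 4

Derivation:
t=0: input=4 -> V=12
t=1: input=2 -> V=13
t=2: input=1 -> V=10
t=3: input=3 -> V=15
t=4: input=5 -> V=0 FIRE
t=5: input=2 -> V=6
t=6: input=1 -> V=6
t=7: input=1 -> V=6
t=8: input=2 -> V=9
t=9: input=3 -> V=14
t=10: input=1 -> V=11
t=11: input=2 -> V=12
t=12: input=1 -> V=10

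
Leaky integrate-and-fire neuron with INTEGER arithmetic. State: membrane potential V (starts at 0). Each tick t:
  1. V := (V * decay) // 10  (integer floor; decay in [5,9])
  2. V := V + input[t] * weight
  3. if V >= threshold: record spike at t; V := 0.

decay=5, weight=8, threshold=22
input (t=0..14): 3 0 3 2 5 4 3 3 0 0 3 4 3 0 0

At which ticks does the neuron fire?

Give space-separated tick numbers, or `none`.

Answer: 0 2 4 5 6 7 10 11 12

Derivation:
t=0: input=3 -> V=0 FIRE
t=1: input=0 -> V=0
t=2: input=3 -> V=0 FIRE
t=3: input=2 -> V=16
t=4: input=5 -> V=0 FIRE
t=5: input=4 -> V=0 FIRE
t=6: input=3 -> V=0 FIRE
t=7: input=3 -> V=0 FIRE
t=8: input=0 -> V=0
t=9: input=0 -> V=0
t=10: input=3 -> V=0 FIRE
t=11: input=4 -> V=0 FIRE
t=12: input=3 -> V=0 FIRE
t=13: input=0 -> V=0
t=14: input=0 -> V=0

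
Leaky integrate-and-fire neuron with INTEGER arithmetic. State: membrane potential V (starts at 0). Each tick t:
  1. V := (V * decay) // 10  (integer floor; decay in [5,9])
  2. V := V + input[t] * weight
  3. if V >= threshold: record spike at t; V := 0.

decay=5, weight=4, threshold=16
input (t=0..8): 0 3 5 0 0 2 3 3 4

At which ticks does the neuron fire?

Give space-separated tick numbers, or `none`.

t=0: input=0 -> V=0
t=1: input=3 -> V=12
t=2: input=5 -> V=0 FIRE
t=3: input=0 -> V=0
t=4: input=0 -> V=0
t=5: input=2 -> V=8
t=6: input=3 -> V=0 FIRE
t=7: input=3 -> V=12
t=8: input=4 -> V=0 FIRE

Answer: 2 6 8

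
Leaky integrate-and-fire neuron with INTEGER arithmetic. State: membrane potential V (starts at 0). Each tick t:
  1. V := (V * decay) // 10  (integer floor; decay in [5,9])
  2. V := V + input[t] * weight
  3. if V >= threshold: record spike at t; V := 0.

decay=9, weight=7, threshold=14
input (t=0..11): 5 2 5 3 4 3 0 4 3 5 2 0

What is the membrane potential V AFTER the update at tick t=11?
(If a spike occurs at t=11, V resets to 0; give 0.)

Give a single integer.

Answer: 0

Derivation:
t=0: input=5 -> V=0 FIRE
t=1: input=2 -> V=0 FIRE
t=2: input=5 -> V=0 FIRE
t=3: input=3 -> V=0 FIRE
t=4: input=4 -> V=0 FIRE
t=5: input=3 -> V=0 FIRE
t=6: input=0 -> V=0
t=7: input=4 -> V=0 FIRE
t=8: input=3 -> V=0 FIRE
t=9: input=5 -> V=0 FIRE
t=10: input=2 -> V=0 FIRE
t=11: input=0 -> V=0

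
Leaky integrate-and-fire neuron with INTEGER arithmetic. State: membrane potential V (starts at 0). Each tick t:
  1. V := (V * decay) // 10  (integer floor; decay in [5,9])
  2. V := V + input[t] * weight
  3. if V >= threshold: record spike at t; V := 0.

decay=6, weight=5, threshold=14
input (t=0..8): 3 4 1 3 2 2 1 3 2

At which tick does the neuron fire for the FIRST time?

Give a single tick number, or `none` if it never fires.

t=0: input=3 -> V=0 FIRE
t=1: input=4 -> V=0 FIRE
t=2: input=1 -> V=5
t=3: input=3 -> V=0 FIRE
t=4: input=2 -> V=10
t=5: input=2 -> V=0 FIRE
t=6: input=1 -> V=5
t=7: input=3 -> V=0 FIRE
t=8: input=2 -> V=10

Answer: 0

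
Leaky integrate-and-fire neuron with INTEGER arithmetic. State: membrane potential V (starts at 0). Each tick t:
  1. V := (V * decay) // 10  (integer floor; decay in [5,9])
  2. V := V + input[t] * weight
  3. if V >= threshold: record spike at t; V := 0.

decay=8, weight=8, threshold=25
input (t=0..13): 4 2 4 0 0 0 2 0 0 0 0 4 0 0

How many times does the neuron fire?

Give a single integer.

t=0: input=4 -> V=0 FIRE
t=1: input=2 -> V=16
t=2: input=4 -> V=0 FIRE
t=3: input=0 -> V=0
t=4: input=0 -> V=0
t=5: input=0 -> V=0
t=6: input=2 -> V=16
t=7: input=0 -> V=12
t=8: input=0 -> V=9
t=9: input=0 -> V=7
t=10: input=0 -> V=5
t=11: input=4 -> V=0 FIRE
t=12: input=0 -> V=0
t=13: input=0 -> V=0

Answer: 3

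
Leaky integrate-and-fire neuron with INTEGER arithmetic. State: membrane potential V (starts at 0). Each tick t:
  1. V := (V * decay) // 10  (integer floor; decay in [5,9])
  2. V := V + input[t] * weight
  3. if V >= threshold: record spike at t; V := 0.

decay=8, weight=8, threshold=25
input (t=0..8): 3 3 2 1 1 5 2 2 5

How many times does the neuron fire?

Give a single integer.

Answer: 4

Derivation:
t=0: input=3 -> V=24
t=1: input=3 -> V=0 FIRE
t=2: input=2 -> V=16
t=3: input=1 -> V=20
t=4: input=1 -> V=24
t=5: input=5 -> V=0 FIRE
t=6: input=2 -> V=16
t=7: input=2 -> V=0 FIRE
t=8: input=5 -> V=0 FIRE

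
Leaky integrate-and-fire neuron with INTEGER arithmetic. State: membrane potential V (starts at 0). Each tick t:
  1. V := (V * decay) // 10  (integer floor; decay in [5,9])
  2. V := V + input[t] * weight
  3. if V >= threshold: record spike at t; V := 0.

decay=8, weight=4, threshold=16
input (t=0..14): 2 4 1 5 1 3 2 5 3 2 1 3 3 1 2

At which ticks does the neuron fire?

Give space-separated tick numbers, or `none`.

t=0: input=2 -> V=8
t=1: input=4 -> V=0 FIRE
t=2: input=1 -> V=4
t=3: input=5 -> V=0 FIRE
t=4: input=1 -> V=4
t=5: input=3 -> V=15
t=6: input=2 -> V=0 FIRE
t=7: input=5 -> V=0 FIRE
t=8: input=3 -> V=12
t=9: input=2 -> V=0 FIRE
t=10: input=1 -> V=4
t=11: input=3 -> V=15
t=12: input=3 -> V=0 FIRE
t=13: input=1 -> V=4
t=14: input=2 -> V=11

Answer: 1 3 6 7 9 12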